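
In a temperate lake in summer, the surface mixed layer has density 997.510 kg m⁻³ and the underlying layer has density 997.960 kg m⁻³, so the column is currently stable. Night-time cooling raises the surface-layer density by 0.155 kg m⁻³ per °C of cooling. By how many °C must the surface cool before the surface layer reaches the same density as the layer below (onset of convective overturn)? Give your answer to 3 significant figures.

2.90 °C

Density deficit of the surface layer: 997.960 − 997.510 = 0.45 kg m⁻³.
Required change = 0.45 / 0.155 = 2.90 °C.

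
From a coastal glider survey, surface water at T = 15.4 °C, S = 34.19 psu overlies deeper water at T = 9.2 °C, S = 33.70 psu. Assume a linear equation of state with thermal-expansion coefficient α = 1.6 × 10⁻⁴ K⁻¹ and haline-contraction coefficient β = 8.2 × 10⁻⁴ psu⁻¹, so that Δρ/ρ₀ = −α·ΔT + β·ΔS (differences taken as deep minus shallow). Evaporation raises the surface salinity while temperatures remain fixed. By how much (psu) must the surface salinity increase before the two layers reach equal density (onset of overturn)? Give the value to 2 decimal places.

0.72 psu

Neutral buoyancy requires −α(T_deep − T_surf) + β(S_deep − S_surf′) = 0.
S_surf′ = S_deep − (α/β)·ΔT = 33.70 − (1.6 × 10⁻⁴/8.2 × 10⁻⁴)·(-6.2) = 34.9098 psu.
Increase required: 34.9098 − 34.19 = 0.7198 psu.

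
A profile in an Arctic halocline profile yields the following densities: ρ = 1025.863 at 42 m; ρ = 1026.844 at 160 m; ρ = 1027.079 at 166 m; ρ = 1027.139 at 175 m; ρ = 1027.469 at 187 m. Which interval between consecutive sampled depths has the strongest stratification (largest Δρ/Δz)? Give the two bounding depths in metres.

160–166 m

Compute the density gradient over each adjacent pair:
  42–160 m: Δρ/Δz = 0.981/118 = 8.3 × 10⁻³ kg m⁻⁴
  160–166 m: Δρ/Δz = 0.235/6 = 0.039 kg m⁻⁴
  166–175 m: Δρ/Δz = 0.060/9 = 6.7 × 10⁻³ kg m⁻⁴
  175–187 m: Δρ/Δz = 0.330/12 = 0.028 kg m⁻⁴
The largest gradient is in the 160–166 m interval — the pycnocline.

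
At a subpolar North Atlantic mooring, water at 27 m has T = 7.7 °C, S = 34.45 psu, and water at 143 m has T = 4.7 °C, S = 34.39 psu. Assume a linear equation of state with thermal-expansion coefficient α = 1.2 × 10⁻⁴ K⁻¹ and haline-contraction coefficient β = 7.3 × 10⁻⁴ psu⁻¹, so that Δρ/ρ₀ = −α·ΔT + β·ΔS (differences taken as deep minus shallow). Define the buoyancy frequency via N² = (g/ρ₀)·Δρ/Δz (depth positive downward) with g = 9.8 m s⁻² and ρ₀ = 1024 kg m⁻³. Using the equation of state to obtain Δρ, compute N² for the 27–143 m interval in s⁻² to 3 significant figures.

2.67 × 10⁻⁵ s⁻²

ΔT = -3.0 K, ΔS = -0.06 psu (deep − shallow).
Δρ/ρ₀ = −αΔT + βΔS = 3.60 × 10⁻⁴ − 4.38 × 10⁻⁵ = 3.162 × 10⁻⁴, so Δρ ≈ 0.3238 kg m⁻³.
N² = (g/ρ₀)·Δρ/Δz = g·(Δρ/ρ₀)/Δz = 9.8 × 3.162 × 10⁻⁴ / 116 = 2.6713 × 10⁻⁵ s⁻² ≈ 2.67 × 10⁻⁵ s⁻².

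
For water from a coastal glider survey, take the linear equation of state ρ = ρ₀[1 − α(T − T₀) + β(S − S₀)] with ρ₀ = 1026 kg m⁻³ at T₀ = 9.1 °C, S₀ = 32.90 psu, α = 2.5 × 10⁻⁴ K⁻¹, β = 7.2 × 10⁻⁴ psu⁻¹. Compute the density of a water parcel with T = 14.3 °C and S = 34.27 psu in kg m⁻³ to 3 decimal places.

T − T₀ = +5.2 K, S − S₀ = +1.37 psu.
Bracket = 1 − α·(+5.2) + β·(+1.37) = 1 + (-3.136 × 10⁻⁴) = 0.9996864.
ρ = 1026 × 0.9996864 = 1025.678 kg m⁻³.

1025.678 kg m⁻³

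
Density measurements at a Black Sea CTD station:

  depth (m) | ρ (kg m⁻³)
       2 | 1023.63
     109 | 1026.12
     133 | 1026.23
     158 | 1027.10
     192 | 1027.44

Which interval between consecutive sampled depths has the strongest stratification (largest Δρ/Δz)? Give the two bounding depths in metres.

Compute the density gradient over each adjacent pair:
  2–109 m: Δρ/Δz = 2.49/107 = 0.023 kg m⁻⁴
  109–133 m: Δρ/Δz = 0.11/24 = 4.6 × 10⁻³ kg m⁻⁴
  133–158 m: Δρ/Δz = 0.87/25 = 0.035 kg m⁻⁴
  158–192 m: Δρ/Δz = 0.34/34 = 0.010 kg m⁻⁴
The largest gradient is in the 133–158 m interval — the pycnocline.

133–158 m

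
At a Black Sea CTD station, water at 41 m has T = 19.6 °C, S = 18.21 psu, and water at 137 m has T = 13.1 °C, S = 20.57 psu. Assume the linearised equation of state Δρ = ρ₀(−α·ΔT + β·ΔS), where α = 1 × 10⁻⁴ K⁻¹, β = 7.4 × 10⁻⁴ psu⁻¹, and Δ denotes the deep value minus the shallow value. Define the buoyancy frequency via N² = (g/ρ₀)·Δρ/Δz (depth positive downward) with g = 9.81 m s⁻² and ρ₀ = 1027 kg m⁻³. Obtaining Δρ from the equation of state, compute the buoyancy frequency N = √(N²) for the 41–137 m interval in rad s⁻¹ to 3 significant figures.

ΔT = -6.5 K, ΔS = +2.36 psu (deep − shallow).
Δρ/ρ₀ = −αΔT + βΔS = 6.50 × 10⁻⁴ + 1.7464 × 10⁻³ = 2.3964 × 10⁻³, so Δρ ≈ 2.461 kg m⁻³.
N² = (g/ρ₀)·Δρ/Δz = g·(Δρ/ρ₀)/Δz = 9.81 × 2.3964 × 10⁻³ / 96 = 2.4488 × 10⁻⁴ s⁻².
N = √(2.4488 × 10⁻⁴) = 0.015649 rad s⁻¹ ≈ 0.0156 rad s⁻¹.

0.0156 rad s⁻¹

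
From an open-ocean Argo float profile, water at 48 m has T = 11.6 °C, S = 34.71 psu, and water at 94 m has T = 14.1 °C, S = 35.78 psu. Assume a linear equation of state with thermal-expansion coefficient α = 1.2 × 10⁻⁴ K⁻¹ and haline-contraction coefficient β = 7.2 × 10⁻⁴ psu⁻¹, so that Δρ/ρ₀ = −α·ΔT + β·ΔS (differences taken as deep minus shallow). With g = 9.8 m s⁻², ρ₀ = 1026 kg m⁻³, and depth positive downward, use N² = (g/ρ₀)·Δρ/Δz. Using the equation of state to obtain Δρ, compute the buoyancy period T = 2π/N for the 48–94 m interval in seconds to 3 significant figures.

628 s

ΔT = +2.5 K, ΔS = +1.07 psu (deep − shallow).
Δρ/ρ₀ = −αΔT + βΔS = -3.00 × 10⁻⁴ + 7.704 × 10⁻⁴ = 4.704 × 10⁻⁴, so Δρ ≈ 0.4826 kg m⁻³.
N² = (g/ρ₀)·Δρ/Δz = g·(Δρ/ρ₀)/Δz = 9.8 × 4.704 × 10⁻⁴ / 46 = 1.0022 × 10⁻⁴ s⁻².
N = √(1.0022 × 10⁻⁴) = 0.010011 rad s⁻¹ → T = 2π/N = 627.63 s ≈ 628 s.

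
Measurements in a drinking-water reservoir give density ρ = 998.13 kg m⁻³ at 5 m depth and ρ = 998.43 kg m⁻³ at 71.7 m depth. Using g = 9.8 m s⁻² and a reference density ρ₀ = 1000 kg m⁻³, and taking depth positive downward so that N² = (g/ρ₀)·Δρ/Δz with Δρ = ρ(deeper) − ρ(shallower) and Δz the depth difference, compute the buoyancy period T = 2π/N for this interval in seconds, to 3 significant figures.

946 s

Δρ = 998.43 − 998.13 = 0.30 kg m⁻³ over Δz = 71.7 − 5 = 66.7 m.
N² = (9.8/1000) × (0.30/66.7) = 4.4078 × 10⁻⁵ s⁻².
N = √(4.4078 × 10⁻⁵) = 6.6391 × 10⁻³ rad s⁻¹, so T = 2π/N = 946.39 s ≈ 946 s.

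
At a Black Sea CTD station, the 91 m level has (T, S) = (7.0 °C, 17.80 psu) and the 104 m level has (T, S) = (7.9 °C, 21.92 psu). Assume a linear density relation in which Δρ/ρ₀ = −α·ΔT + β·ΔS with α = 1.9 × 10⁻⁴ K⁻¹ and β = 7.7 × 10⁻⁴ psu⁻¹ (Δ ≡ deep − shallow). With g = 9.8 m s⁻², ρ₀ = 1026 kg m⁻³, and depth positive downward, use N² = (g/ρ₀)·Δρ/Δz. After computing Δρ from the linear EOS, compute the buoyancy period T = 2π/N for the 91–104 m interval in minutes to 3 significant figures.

ΔT = +0.9 K, ΔS = +4.12 psu (deep − shallow).
Δρ/ρ₀ = −αΔT + βΔS = -1.71 × 10⁻⁴ + 3.1724 × 10⁻³ = 3.0014 × 10⁻³, so Δρ ≈ 3.079 kg m⁻³.
N² = (g/ρ₀)·Δρ/Δz = g·(Δρ/ρ₀)/Δz = 9.8 × 3.0014 × 10⁻³ / 13 = 2.2626 × 10⁻³ s⁻².
N = √(2.2626 × 10⁻³) = 0.047567 rad s⁻¹ → T = 2π/N = 132.09 s = 2.2015 min ≈ 2.20 min.

2.20 min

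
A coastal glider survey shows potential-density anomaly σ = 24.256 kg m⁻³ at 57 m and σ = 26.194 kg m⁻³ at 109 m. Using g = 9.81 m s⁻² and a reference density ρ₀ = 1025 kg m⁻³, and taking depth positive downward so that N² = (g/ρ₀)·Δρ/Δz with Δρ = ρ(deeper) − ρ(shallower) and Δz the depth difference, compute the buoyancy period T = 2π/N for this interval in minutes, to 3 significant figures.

5.54 min

Δρ = 1026.194 − 1024.256 = 1.938 kg m⁻³ over Δz = 109 − 57 = 52 m.
N² = (9.81/1025) × (1.938/52) = 3.5669 × 10⁻⁴ s⁻².
N = √(3.5669 × 10⁻⁴) = 0.018886 rad s⁻¹, so T = 2π/N = 332.69 s = 5.5448 min ≈ 5.54 min.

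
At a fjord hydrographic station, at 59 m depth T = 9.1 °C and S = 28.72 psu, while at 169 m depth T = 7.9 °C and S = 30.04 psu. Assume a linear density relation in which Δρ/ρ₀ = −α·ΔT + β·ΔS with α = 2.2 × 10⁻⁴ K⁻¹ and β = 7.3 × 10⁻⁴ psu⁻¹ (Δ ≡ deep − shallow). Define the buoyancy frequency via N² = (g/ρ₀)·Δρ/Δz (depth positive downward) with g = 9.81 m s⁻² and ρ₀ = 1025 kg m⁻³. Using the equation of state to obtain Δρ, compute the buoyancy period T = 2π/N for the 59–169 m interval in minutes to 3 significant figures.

ΔT = -1.2 K, ΔS = +1.32 psu (deep − shallow).
Δρ/ρ₀ = −αΔT + βΔS = 2.64 × 10⁻⁴ + 9.636 × 10⁻⁴ = 1.2276 × 10⁻³, so Δρ ≈ 1.258 kg m⁻³.
N² = (g/ρ₀)·Δρ/Δz = g·(Δρ/ρ₀)/Δz = 9.81 × 1.2276 × 10⁻³ / 110 = 1.0948 × 10⁻⁴ s⁻².
N = √(1.0948 × 10⁻⁴) = 0.010463 rad s⁻¹ → T = 2π/N = 600.51 s = 10.008 min ≈ 10.0 min.

10.0 min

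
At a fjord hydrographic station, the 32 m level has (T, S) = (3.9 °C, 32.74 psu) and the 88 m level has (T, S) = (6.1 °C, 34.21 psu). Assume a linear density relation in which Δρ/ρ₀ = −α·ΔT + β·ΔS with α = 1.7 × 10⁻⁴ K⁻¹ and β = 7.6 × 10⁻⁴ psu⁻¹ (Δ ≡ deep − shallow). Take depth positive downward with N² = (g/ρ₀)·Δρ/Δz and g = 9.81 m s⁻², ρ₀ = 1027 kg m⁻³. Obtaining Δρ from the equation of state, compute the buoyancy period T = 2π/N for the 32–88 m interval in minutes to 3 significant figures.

ΔT = +2.2 K, ΔS = +1.47 psu (deep − shallow).
Δρ/ρ₀ = −αΔT + βΔS = -3.74 × 10⁻⁴ + 1.1172 × 10⁻³ = 7.432 × 10⁻⁴, so Δρ ≈ 0.7633 kg m⁻³.
N² = (g/ρ₀)·Δρ/Δz = g·(Δρ/ρ₀)/Δz = 9.81 × 7.432 × 10⁻⁴ / 56 = 1.3019 × 10⁻⁴ s⁻².
N = √(1.3019 × 10⁻⁴) = 0.011410 rad s⁻¹ → T = 2π/N = 550.67 s = 9.1778 min ≈ 9.18 min.

9.18 min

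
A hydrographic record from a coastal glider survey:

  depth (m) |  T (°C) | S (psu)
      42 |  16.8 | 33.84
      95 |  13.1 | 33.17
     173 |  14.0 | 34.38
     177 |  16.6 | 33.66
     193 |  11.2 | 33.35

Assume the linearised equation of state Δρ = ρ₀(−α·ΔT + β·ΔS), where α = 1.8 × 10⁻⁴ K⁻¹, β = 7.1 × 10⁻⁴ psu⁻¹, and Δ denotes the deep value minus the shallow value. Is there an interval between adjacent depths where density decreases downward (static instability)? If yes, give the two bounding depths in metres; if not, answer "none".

Evaluate Δρ/ρ₀ = −αΔT + βΔS across each adjacent pair:
  42–95 m: −αΔT+βΔS = −(1.8 × 10⁻⁴)(-3.7)+(7.1 × 10⁻⁴)(-0.67) = 1.9 × 10⁻⁴ → stable
  95–173 m: −αΔT+βΔS = −(1.8 × 10⁻⁴)(+0.9)+(7.1 × 10⁻⁴)(+1.21) = 7.0 × 10⁻⁴ → stable
  173–177 m: −αΔT+βΔS = −(1.8 × 10⁻⁴)(+2.6)+(7.1 × 10⁻⁴)(-0.72) = -9.8 × 10⁻⁴ → UNSTABLE
  177–193 m: −αΔT+βΔS = −(1.8 × 10⁻⁴)(-5.4)+(7.1 × 10⁻⁴)(-0.31) = 7.5 × 10⁻⁴ → stable
The 173–177 m interval has Δρ < 0: lighter water underlies denser water.

173–177 m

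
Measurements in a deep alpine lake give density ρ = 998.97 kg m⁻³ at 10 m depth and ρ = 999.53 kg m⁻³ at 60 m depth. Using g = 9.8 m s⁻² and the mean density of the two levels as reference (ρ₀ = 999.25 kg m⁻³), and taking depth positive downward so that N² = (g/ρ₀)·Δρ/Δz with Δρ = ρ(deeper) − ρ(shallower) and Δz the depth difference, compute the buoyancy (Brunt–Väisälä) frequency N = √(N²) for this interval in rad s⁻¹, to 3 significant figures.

0.0105 rad s⁻¹

Δρ = 999.53 − 998.97 = 0.56 kg m⁻³ over Δz = 60 − 10 = 50 m.
N² = (9.8/999.25) × (0.56/50) = 1.0984 × 10⁻⁴ s⁻².
N = √(1.0984 × 10⁻⁴) = 0.010480 rad s⁻¹ ≈ 0.0105 rad s⁻¹.
A positive N² confirms static stability across the interval.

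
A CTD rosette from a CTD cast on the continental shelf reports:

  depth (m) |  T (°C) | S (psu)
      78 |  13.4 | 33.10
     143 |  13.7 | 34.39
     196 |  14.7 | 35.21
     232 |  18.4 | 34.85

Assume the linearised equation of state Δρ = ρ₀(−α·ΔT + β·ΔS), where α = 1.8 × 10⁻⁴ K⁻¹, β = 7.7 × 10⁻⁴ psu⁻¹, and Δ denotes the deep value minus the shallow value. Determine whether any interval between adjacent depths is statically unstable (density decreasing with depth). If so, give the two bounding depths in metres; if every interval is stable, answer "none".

Evaluate Δρ/ρ₀ = −αΔT + βΔS across each adjacent pair:
  78–143 m: −αΔT+βΔS = −(1.8 × 10⁻⁴)(+0.3)+(7.7 × 10⁻⁴)(+1.29) = 9.4 × 10⁻⁴ → stable
  143–196 m: −αΔT+βΔS = −(1.8 × 10⁻⁴)(+1.0)+(7.7 × 10⁻⁴)(+0.82) = 4.5 × 10⁻⁴ → stable
  196–232 m: −αΔT+βΔS = −(1.8 × 10⁻⁴)(+3.7)+(7.7 × 10⁻⁴)(-0.36) = -9.4 × 10⁻⁴ → UNSTABLE
The 196–232 m interval has Δρ < 0: lighter water underlies denser water.

196–232 m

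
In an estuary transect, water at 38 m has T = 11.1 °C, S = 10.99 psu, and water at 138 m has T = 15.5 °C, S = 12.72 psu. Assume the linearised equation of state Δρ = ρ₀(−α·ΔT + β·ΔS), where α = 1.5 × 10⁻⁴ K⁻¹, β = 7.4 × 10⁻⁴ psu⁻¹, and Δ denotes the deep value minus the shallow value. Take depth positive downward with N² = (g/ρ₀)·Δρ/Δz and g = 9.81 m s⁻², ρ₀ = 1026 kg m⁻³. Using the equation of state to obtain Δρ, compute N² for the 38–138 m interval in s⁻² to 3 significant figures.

ΔT = +4.4 K, ΔS = +1.73 psu (deep − shallow).
Δρ/ρ₀ = −αΔT + βΔS = -6.60 × 10⁻⁴ + 1.2802 × 10⁻³ = 6.202 × 10⁻⁴, so Δρ ≈ 0.6363 kg m⁻³.
N² = (g/ρ₀)·Δρ/Δz = g·(Δρ/ρ₀)/Δz = 9.81 × 6.202 × 10⁻⁴ / 100 = 6.0842 × 10⁻⁵ s⁻² ≈ 6.08 × 10⁻⁵ s⁻².

6.08 × 10⁻⁵ s⁻²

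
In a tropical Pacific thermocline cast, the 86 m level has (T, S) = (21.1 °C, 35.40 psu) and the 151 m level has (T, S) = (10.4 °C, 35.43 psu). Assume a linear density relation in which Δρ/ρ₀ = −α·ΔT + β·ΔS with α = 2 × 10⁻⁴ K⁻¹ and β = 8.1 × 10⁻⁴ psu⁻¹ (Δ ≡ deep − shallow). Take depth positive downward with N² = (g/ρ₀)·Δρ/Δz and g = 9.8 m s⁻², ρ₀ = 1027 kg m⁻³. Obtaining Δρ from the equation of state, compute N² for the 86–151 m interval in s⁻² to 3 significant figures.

ΔT = -10.7 K, ΔS = +0.03 psu (deep − shallow).
Δρ/ρ₀ = −αΔT + βΔS = 2.14 × 10⁻³ + 2.43 × 10⁻⁵ = 2.1643 × 10⁻³, so Δρ ≈ 2.223 kg m⁻³.
N² = (g/ρ₀)·Δρ/Δz = g·(Δρ/ρ₀)/Δz = 9.8 × 2.1643 × 10⁻³ / 65 = 3.2631 × 10⁻⁴ s⁻² ≈ 3.26 × 10⁻⁴ s⁻².

3.26 × 10⁻⁴ s⁻²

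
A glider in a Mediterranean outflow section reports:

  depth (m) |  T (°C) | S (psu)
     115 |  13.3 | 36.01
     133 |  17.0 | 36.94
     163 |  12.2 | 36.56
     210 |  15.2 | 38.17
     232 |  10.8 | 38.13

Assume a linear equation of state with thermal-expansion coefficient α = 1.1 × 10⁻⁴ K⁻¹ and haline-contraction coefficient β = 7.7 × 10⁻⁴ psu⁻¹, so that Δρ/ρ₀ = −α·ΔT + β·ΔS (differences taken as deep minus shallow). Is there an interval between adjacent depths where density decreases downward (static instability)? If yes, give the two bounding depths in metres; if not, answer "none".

Evaluate Δρ/ρ₀ = −αΔT + βΔS across each adjacent pair:
  115–133 m: −αΔT+βΔS = −(1.1 × 10⁻⁴)(+3.7)+(7.7 × 10⁻⁴)(+0.93) = 3.1 × 10⁻⁴ → stable
  133–163 m: −αΔT+βΔS = −(1.1 × 10⁻⁴)(-4.8)+(7.7 × 10⁻⁴)(-0.38) = 2.4 × 10⁻⁴ → stable
  163–210 m: −αΔT+βΔS = −(1.1 × 10⁻⁴)(+3.0)+(7.7 × 10⁻⁴)(+1.61) = 9.1 × 10⁻⁴ → stable
  210–232 m: −αΔT+βΔS = −(1.1 × 10⁻⁴)(-4.4)+(7.7 × 10⁻⁴)(-0.04) = 4.5 × 10⁻⁴ → stable
Every interval has Δρ > 0: the column is stably stratified throughout.

none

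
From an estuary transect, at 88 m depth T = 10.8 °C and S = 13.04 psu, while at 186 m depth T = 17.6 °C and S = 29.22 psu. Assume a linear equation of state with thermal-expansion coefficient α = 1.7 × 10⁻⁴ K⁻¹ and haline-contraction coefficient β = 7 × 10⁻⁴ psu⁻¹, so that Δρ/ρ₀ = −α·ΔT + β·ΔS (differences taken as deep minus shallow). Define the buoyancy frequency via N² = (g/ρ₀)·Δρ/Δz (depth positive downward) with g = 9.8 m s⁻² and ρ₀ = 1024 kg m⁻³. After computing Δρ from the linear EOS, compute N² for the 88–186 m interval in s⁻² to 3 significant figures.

ΔT = +6.8 K, ΔS = +16.18 psu (deep − shallow).
Δρ/ρ₀ = −αΔT + βΔS = -1.156 × 10⁻³ + 0.011326 = 0.01017, so Δρ ≈ 10.41 kg m⁻³.
N² = (g/ρ₀)·Δρ/Δz = g·(Δρ/ρ₀)/Δz = 9.8 × 0.01017 / 98 = 1.0170 × 10⁻³ s⁻² ≈ 1.02 × 10⁻³ s⁻².

1.02 × 10⁻³ s⁻²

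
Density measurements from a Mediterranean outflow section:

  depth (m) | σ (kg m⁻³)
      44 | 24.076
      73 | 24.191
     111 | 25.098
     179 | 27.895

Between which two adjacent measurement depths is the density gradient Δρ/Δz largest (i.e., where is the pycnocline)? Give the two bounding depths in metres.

111–179 m

Compute the density gradient over each adjacent pair:
  44–73 m: Δρ/Δz = 0.115/29 = 4.0 × 10⁻³ kg m⁻⁴
  73–111 m: Δρ/Δz = 0.907/38 = 0.024 kg m⁻⁴
  111–179 m: Δρ/Δz = 2.797/68 = 0.041 kg m⁻⁴
The largest gradient is in the 111–179 m interval — the pycnocline.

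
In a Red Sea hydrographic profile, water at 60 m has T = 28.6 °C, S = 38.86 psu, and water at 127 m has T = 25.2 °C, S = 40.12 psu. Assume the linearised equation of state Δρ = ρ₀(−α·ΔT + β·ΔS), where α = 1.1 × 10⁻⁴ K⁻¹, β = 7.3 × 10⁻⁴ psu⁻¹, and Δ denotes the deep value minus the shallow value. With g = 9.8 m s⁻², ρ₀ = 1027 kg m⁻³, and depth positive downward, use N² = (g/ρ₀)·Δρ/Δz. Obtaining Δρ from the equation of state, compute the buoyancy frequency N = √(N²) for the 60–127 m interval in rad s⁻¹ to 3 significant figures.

0.0138 rad s⁻¹

ΔT = -3.4 K, ΔS = +1.26 psu (deep − shallow).
Δρ/ρ₀ = −αΔT + βΔS = 3.74 × 10⁻⁴ + 9.198 × 10⁻⁴ = 1.2938 × 10⁻³, so Δρ ≈ 1.329 kg m⁻³.
N² = (g/ρ₀)·Δρ/Δz = g·(Δρ/ρ₀)/Δz = 9.8 × 1.2938 × 10⁻³ / 67 = 1.8924 × 10⁻⁴ s⁻².
N = √(1.8924 × 10⁻⁴) = 0.013756 rad s⁻¹ ≈ 0.0138 rad s⁻¹.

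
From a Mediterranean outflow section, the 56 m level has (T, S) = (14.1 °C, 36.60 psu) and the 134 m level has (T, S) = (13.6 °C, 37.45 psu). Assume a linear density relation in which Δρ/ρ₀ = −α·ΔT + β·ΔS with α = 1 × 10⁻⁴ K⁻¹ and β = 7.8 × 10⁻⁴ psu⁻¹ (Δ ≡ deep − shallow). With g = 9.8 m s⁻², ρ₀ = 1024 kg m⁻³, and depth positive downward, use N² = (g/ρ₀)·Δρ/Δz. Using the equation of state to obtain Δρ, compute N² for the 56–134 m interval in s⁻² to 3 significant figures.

ΔT = -0.5 K, ΔS = +0.85 psu (deep − shallow).
Δρ/ρ₀ = −αΔT + βΔS = 5.00 × 10⁻⁵ + 6.63 × 10⁻⁴ = 7.13 × 10⁻⁴, so Δρ ≈ 0.7301 kg m⁻³.
N² = (g/ρ₀)·Δρ/Δz = g·(Δρ/ρ₀)/Δz = 9.8 × 7.13 × 10⁻⁴ / 78 = 8.9582 × 10⁻⁵ s⁻² ≈ 8.96 × 10⁻⁵ s⁻².

8.96 × 10⁻⁵ s⁻²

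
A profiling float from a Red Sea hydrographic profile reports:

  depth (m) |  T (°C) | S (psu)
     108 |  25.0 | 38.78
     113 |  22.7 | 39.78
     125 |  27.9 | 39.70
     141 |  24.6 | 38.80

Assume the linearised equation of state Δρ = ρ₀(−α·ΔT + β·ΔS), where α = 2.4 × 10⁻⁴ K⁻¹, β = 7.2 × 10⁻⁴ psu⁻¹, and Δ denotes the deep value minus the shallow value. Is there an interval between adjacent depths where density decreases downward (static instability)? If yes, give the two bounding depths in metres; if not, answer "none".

113–125 m

Evaluate Δρ/ρ₀ = −αΔT + βΔS across each adjacent pair:
  108–113 m: −αΔT+βΔS = −(2.4 × 10⁻⁴)(-2.3)+(7.2 × 10⁻⁴)(+1.00) = 1.3 × 10⁻³ → stable
  113–125 m: −αΔT+βΔS = −(2.4 × 10⁻⁴)(+5.2)+(7.2 × 10⁻⁴)(-0.08) = -1.3 × 10⁻³ → UNSTABLE
  125–141 m: −αΔT+βΔS = −(2.4 × 10⁻⁴)(-3.3)+(7.2 × 10⁻⁴)(-0.90) = 1.4 × 10⁻⁴ → stable
The 113–125 m interval has Δρ < 0: lighter water underlies denser water.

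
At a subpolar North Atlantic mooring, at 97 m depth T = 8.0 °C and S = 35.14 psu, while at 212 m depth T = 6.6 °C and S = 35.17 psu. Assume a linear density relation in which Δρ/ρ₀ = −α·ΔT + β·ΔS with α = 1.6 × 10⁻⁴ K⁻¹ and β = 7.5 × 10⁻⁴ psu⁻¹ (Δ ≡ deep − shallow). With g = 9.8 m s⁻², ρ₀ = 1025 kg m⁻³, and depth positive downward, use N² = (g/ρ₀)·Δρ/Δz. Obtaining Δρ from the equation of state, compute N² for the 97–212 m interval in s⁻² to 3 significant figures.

ΔT = -1.4 K, ΔS = +0.03 psu (deep − shallow).
Δρ/ρ₀ = −αΔT + βΔS = 2.24 × 10⁻⁴ + 2.25 × 10⁻⁵ = 2.465 × 10⁻⁴, so Δρ ≈ 0.2527 kg m⁻³.
N² = (g/ρ₀)·Δρ/Δz = g·(Δρ/ρ₀)/Δz = 9.8 × 2.465 × 10⁻⁴ / 115 = 2.1006 × 10⁻⁵ s⁻² ≈ 2.10 × 10⁻⁵ s⁻².

2.10 × 10⁻⁵ s⁻²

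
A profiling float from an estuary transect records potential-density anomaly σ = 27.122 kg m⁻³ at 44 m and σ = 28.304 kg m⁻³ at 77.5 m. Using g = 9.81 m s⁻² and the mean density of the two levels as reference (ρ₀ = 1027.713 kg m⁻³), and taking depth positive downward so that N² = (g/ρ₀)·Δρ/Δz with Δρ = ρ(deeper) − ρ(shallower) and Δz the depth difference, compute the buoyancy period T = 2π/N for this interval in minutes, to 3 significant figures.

Δρ = 1028.304 − 1027.122 = 1.182 kg m⁻³ over Δz = 77.5 − 44 = 33.5 m.
N² = (9.81/1027.713) × (1.182/33.5) = 3.3680 × 10⁻⁴ s⁻².
N = √(3.3680 × 10⁻⁴) = 0.018352 rad s⁻¹, so T = 2π/N = 342.37 s = 5.7062 min ≈ 5.71 min.

5.71 min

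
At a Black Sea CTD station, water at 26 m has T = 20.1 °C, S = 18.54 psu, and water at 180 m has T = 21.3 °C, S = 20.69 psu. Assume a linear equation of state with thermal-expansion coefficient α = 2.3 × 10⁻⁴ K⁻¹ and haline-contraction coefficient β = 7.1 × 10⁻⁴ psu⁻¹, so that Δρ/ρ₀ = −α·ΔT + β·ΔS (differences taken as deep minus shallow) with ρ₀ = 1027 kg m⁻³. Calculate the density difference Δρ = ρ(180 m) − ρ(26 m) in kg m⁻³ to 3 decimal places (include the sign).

+1.284 kg m⁻³

ΔT = +1.2 K, ΔS = +2.15 psu (deep − shallow).
Δρ/ρ₀ = −(2.3 × 10⁻⁴)(+1.2) + (7.1 × 10⁻⁴)(+2.15) = 1.2505 × 10⁻³.
Δρ = 1027 × (1.2505 × 10⁻³) = +1.284 kg m⁻³.
Positive Δρ: denser below, stable.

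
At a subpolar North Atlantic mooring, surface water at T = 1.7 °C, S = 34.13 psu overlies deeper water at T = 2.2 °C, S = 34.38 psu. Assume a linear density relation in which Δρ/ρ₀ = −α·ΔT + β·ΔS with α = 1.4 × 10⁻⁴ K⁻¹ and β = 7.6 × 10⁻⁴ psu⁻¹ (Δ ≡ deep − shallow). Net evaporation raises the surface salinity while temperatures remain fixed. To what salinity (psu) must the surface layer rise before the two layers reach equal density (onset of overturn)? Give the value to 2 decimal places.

Neutral buoyancy requires −α(T_deep − T_surf) + β(S_deep − S_surf′) = 0.
S_surf′ = S_deep − (α/β)·ΔT = 34.38 − (1.4 × 10⁻⁴/7.6 × 10⁻⁴)·(+0.5) = 34.2879 psu.
Increase required: 34.2879 − 34.13 = 0.1579 psu.

34.29 psu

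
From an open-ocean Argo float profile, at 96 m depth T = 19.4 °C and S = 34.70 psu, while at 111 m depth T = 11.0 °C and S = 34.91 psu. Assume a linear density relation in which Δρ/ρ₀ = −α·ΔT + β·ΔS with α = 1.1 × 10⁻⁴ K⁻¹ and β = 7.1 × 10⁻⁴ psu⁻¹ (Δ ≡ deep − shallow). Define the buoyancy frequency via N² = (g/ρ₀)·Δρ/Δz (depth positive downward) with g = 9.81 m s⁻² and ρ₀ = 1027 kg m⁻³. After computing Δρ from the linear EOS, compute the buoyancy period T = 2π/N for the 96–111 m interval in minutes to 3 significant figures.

3.95 min

ΔT = -8.4 K, ΔS = +0.21 psu (deep − shallow).
Δρ/ρ₀ = −αΔT + βΔS = 9.24 × 10⁻⁴ + 1.491 × 10⁻⁴ = 1.0731 × 10⁻³, so Δρ ≈ 1.102 kg m⁻³.
N² = (g/ρ₀)·Δρ/Δz = g·(Δρ/ρ₀)/Δz = 9.81 × 1.0731 × 10⁻³ / 15 = 7.0181 × 10⁻⁴ s⁻².
N = √(7.0181 × 10⁻⁴) = 0.026492 rad s⁻¹ → T = 2π/N = 237.17 s = 3.9528 min ≈ 3.95 min.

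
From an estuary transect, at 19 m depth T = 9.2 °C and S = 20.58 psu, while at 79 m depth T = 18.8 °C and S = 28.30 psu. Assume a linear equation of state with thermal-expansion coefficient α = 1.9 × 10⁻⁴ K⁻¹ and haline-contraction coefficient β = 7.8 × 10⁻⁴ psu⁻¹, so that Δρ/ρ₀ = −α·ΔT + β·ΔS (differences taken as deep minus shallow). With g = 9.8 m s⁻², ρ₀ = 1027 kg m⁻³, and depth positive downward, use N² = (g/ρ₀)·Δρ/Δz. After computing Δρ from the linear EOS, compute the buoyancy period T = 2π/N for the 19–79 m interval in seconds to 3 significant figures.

240 s

ΔT = +9.6 K, ΔS = +7.72 psu (deep − shallow).
Δρ/ρ₀ = −αΔT + βΔS = -1.824 × 10⁻³ + 6.0216 × 10⁻³ = 4.1976 × 10⁻³, so Δρ ≈ 4.311 kg m⁻³.
N² = (g/ρ₀)·Δρ/Δz = g·(Δρ/ρ₀)/Δz = 9.8 × 4.1976 × 10⁻³ / 60 = 6.8561 × 10⁻⁴ s⁻².
N = √(6.8561 × 10⁻⁴) = 0.026184 rad s⁻¹ → T = 2π/N = 239.96 s ≈ 240 s.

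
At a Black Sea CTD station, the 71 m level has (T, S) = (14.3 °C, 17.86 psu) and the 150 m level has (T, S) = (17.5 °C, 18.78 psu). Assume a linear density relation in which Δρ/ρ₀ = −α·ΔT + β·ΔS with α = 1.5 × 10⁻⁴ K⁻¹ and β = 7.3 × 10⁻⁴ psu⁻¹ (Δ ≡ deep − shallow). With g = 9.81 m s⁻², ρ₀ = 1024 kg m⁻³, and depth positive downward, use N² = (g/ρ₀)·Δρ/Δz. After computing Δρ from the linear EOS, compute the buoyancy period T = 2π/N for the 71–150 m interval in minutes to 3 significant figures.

21.5 min

ΔT = +3.2 K, ΔS = +0.92 psu (deep − shallow).
Δρ/ρ₀ = −αΔT + βΔS = -4.80 × 10⁻⁴ + 6.716 × 10⁻⁴ = 1.916 × 10⁻⁴, so Δρ ≈ 0.1962 kg m⁻³.
N² = (g/ρ₀)·Δρ/Δz = g·(Δρ/ρ₀)/Δz = 9.81 × 1.916 × 10⁻⁴ / 79 = 2.3792 × 10⁻⁵ s⁻².
N = √(2.3792 × 10⁻⁵) = 4.8777 × 10⁻³ rad s⁻¹ → T = 2π/N = 1.2881 × 10³ s = 21.468 min ≈ 21.5 min.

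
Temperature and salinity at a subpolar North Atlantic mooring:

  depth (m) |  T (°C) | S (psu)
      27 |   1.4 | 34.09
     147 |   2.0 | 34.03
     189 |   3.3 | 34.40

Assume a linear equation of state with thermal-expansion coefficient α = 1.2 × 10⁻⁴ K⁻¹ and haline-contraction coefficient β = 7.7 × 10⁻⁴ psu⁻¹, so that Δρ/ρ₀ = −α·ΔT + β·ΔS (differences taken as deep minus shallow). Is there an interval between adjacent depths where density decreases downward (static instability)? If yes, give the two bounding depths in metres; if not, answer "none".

Evaluate Δρ/ρ₀ = −αΔT + βΔS across each adjacent pair:
  27–147 m: −αΔT+βΔS = −(1.2 × 10⁻⁴)(+0.6)+(7.7 × 10⁻⁴)(-0.06) = -1.2 × 10⁻⁴ → UNSTABLE
  147–189 m: −αΔT+βΔS = −(1.2 × 10⁻⁴)(+1.3)+(7.7 × 10⁻⁴)(+0.37) = 1.3 × 10⁻⁴ → stable
The 27–147 m interval has Δρ < 0: lighter water underlies denser water.

27–147 m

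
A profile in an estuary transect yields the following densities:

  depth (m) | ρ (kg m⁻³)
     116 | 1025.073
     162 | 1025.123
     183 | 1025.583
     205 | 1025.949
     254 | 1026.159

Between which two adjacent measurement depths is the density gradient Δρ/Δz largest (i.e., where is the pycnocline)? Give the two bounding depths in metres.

Compute the density gradient over each adjacent pair:
  116–162 m: Δρ/Δz = 0.050/46 = 1.1 × 10⁻³ kg m⁻⁴
  162–183 m: Δρ/Δz = 0.460/21 = 0.022 kg m⁻⁴
  183–205 m: Δρ/Δz = 0.366/22 = 0.017 kg m⁻⁴
  205–254 m: Δρ/Δz = 0.210/49 = 4.3 × 10⁻³ kg m⁻⁴
The largest gradient is in the 162–183 m interval — the pycnocline.

162–183 m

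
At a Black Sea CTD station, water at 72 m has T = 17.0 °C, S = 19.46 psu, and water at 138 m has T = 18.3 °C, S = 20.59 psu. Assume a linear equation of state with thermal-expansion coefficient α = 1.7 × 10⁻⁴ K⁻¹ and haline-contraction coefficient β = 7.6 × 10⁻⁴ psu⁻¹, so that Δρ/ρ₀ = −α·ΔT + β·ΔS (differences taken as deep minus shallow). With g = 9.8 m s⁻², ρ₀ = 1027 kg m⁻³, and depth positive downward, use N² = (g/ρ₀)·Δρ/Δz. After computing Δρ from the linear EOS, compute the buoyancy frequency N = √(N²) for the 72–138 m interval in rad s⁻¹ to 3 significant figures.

ΔT = +1.3 K, ΔS = +1.13 psu (deep − shallow).
Δρ/ρ₀ = −αΔT + βΔS = -2.21 × 10⁻⁴ + 8.588 × 10⁻⁴ = 6.378 × 10⁻⁴, so Δρ ≈ 0.6550 kg m⁻³.
N² = (g/ρ₀)·Δρ/Δz = g·(Δρ/ρ₀)/Δz = 9.8 × 6.378 × 10⁻⁴ / 66 = 9.4704 × 10⁻⁵ s⁻².
N = √(9.4704 × 10⁻⁵) = 9.7316 × 10⁻³ rad s⁻¹ ≈ 9.73 × 10⁻³ rad s⁻¹.

9.73 × 10⁻³ rad s⁻¹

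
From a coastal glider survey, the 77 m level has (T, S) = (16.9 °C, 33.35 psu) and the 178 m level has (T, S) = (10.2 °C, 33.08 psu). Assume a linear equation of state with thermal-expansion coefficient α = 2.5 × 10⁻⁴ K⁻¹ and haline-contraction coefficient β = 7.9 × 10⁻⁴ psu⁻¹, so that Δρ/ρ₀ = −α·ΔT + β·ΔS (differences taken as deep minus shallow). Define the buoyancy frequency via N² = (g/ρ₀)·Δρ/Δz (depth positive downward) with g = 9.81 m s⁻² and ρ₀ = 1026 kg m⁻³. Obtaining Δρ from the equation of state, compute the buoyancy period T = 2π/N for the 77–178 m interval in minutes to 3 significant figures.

ΔT = -6.7 K, ΔS = -0.27 psu (deep − shallow).
Δρ/ρ₀ = −αΔT + βΔS = 1.675 × 10⁻³ − 2.133 × 10⁻⁴ = 1.4617 × 10⁻³, so Δρ ≈ 1.500 kg m⁻³.
N² = (g/ρ₀)·Δρ/Δz = g·(Δρ/ρ₀)/Δz = 9.81 × 1.4617 × 10⁻³ / 101 = 1.4197 × 10⁻⁴ s⁻².
N = √(1.4197 × 10⁻⁴) = 0.011915 rad s⁻¹ → T = 2π/N = 527.33 s = 8.7888 min ≈ 8.79 min.

8.79 min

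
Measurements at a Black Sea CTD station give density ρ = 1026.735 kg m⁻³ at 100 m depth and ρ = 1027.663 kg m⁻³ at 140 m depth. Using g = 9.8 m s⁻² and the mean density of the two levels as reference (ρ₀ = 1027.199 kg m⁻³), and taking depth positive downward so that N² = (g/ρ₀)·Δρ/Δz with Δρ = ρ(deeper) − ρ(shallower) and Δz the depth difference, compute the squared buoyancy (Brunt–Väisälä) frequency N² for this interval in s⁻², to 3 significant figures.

2.21 × 10⁻⁴ s⁻²

Δρ = 1027.663 − 1026.735 = 0.928 kg m⁻³ over Δz = 140 − 100 = 40 m.
N² = (9.8/1027.199) × (0.928/40) = 2.2134 × 10⁻⁴ s⁻² ≈ 2.21 × 10⁻⁴ s⁻².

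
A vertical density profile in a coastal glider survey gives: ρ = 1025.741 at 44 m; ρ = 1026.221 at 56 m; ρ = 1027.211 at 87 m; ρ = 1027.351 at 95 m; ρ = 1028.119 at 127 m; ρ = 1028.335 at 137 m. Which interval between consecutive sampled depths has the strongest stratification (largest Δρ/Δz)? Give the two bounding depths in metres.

Compute the density gradient over each adjacent pair:
  44–56 m: Δρ/Δz = 0.480/12 = 0.040 kg m⁻⁴
  56–87 m: Δρ/Δz = 0.990/31 = 0.032 kg m⁻⁴
  87–95 m: Δρ/Δz = 0.140/8 = 0.018 kg m⁻⁴
  95–127 m: Δρ/Δz = 0.768/32 = 0.024 kg m⁻⁴
  127–137 m: Δρ/Δz = 0.216/10 = 0.022 kg m⁻⁴
The largest gradient is in the 44–56 m interval — the pycnocline.

44–56 m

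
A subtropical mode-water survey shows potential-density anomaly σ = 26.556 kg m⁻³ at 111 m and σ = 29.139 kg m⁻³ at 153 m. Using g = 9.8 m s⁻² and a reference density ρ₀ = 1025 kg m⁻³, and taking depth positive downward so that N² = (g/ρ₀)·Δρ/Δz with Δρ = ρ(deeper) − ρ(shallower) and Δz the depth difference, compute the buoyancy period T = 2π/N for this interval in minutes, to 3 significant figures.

4.32 min

Δρ = 1029.139 − 1026.556 = 2.583 kg m⁻³ over Δz = 153 − 111 = 42 m.
N² = (9.8/1025) × (2.583/42) = 5.8800 × 10⁻⁴ s⁻².
N = √(5.8800 × 10⁻⁴) = 0.024249 rad s⁻¹, so T = 2π/N = 259.11 s = 4.3185 min ≈ 4.32 min.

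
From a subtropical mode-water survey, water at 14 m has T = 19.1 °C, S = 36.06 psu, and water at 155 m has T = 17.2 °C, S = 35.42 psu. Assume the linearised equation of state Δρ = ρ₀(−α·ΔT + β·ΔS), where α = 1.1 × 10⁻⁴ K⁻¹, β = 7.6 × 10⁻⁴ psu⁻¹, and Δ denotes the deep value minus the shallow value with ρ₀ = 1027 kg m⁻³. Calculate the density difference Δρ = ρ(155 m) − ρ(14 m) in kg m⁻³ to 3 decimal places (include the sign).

-0.285 kg m⁻³

ΔT = -1.9 K, ΔS = -0.64 psu (deep − shallow).
Δρ/ρ₀ = −(1.1 × 10⁻⁴)(-1.9) + (7.6 × 10⁻⁴)(-0.64) = -2.774 × 10⁻⁴.
Δρ = 1027 × (-2.774 × 10⁻⁴) = -0.285 kg m⁻³.
Negative Δρ: lighter below, statically unstable.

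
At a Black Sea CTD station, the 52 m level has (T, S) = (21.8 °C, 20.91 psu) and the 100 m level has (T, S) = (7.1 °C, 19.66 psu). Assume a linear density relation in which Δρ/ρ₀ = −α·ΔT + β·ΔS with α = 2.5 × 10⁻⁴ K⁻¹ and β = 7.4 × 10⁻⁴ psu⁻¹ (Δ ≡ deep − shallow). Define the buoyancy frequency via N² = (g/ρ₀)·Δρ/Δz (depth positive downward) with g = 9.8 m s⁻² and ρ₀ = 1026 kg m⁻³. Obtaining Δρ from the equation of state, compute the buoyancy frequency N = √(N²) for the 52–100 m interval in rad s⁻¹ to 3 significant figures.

0.0237 rad s⁻¹

ΔT = -14.7 K, ΔS = -1.25 psu (deep − shallow).
Δρ/ρ₀ = −αΔT + βΔS = 3.675 × 10⁻³ − 9.25 × 10⁻⁴ = 2.75 × 10⁻³, so Δρ ≈ 2.821 kg m⁻³.
N² = (g/ρ₀)·Δρ/Δz = g·(Δρ/ρ₀)/Δz = 9.8 × 2.75 × 10⁻³ / 48 = 5.6146 × 10⁻⁴ s⁻².
N = √(5.6146 × 10⁻⁴) = 0.023695 rad s⁻¹ ≈ 0.0237 rad s⁻¹.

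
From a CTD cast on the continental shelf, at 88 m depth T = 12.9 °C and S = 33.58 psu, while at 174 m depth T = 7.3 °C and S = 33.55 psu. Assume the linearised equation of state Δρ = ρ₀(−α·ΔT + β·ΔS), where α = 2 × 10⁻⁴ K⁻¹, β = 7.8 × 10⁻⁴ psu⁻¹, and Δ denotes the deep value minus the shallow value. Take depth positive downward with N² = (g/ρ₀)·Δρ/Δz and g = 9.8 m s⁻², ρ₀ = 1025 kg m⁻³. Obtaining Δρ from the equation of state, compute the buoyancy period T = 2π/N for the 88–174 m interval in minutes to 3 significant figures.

ΔT = -5.6 K, ΔS = -0.03 psu (deep − shallow).
Δρ/ρ₀ = −αΔT + βΔS = 1.12 × 10⁻³ − 2.34 × 10⁻⁵ = 1.0966 × 10⁻³, so Δρ ≈ 1.124 kg m⁻³.
N² = (g/ρ₀)·Δρ/Δz = g·(Δρ/ρ₀)/Δz = 9.8 × 1.0966 × 10⁻³ / 86 = 1.2496 × 10⁻⁴ s⁻².
N = √(1.2496 × 10⁻⁴) = 0.011179 rad s⁻¹ → T = 2π/N = 562.05 s = 9.3675 min ≈ 9.37 min.

9.37 min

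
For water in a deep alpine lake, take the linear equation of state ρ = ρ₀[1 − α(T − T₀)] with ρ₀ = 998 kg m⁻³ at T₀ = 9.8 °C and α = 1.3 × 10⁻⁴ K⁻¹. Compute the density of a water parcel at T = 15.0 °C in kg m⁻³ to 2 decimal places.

T − T₀ = +5.2 K.
Bracket = 1 − α·(+5.2) = 1 + (-6.76 × 10⁻⁴) = 0.9993240.
ρ = 998 × 0.9993240 = 997.33 kg m⁻³.

997.33 kg m⁻³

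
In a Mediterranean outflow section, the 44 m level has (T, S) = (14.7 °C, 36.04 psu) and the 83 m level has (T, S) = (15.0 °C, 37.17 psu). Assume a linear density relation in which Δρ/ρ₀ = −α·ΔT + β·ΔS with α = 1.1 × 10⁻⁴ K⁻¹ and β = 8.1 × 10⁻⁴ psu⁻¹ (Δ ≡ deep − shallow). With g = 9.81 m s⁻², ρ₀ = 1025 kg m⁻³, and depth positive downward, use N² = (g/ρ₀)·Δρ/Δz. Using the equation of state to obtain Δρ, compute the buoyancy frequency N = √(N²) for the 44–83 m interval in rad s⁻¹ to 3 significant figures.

ΔT = +0.3 K, ΔS = +1.13 psu (deep − shallow).
Δρ/ρ₀ = −αΔT + βΔS = -3.30 × 10⁻⁵ + 9.153 × 10⁻⁴ = 8.823 × 10⁻⁴, so Δρ ≈ 0.9044 kg m⁻³.
N² = (g/ρ₀)·Δρ/Δz = g·(Δρ/ρ₀)/Δz = 9.81 × 8.823 × 10⁻⁴ / 39 = 2.2193 × 10⁻⁴ s⁻².
N = √(2.2193 × 10⁻⁴) = 0.014897 rad s⁻¹ ≈ 0.0149 rad s⁻¹.

0.0149 rad s⁻¹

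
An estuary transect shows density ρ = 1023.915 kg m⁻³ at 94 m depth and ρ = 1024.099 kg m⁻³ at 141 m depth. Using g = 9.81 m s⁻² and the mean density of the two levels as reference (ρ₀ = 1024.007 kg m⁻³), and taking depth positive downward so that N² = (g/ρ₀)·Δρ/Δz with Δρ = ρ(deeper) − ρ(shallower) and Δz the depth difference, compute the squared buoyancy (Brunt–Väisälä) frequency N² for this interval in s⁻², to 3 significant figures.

Δρ = 1024.099 − 1023.915 = 0.184 kg m⁻³ over Δz = 141 − 94 = 47 m.
N² = (9.81/1024.007) × (0.184/47) = 3.7505 × 10⁻⁵ s⁻² ≈ 3.75 × 10⁻⁵ s⁻².

3.75 × 10⁻⁵ s⁻²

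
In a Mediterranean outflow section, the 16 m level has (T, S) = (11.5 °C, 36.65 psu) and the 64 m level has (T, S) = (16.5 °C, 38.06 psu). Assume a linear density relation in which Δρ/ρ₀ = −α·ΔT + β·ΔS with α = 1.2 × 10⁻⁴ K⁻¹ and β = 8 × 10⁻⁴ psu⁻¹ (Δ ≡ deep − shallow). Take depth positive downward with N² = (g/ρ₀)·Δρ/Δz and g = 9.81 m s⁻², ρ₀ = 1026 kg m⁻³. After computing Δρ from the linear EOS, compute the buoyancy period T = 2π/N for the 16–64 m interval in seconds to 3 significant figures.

ΔT = +5.0 K, ΔS = +1.41 psu (deep − shallow).
Δρ/ρ₀ = −αΔT + βΔS = -6.00 × 10⁻⁴ + 1.128 × 10⁻³ = 5.28 × 10⁻⁴, so Δρ ≈ 0.5417 kg m⁻³.
N² = (g/ρ₀)·Δρ/Δz = g·(Δρ/ρ₀)/Δz = 9.81 × 5.28 × 10⁻⁴ / 48 = 1.0791 × 10⁻⁴ s⁻².
N = √(1.0791 × 10⁻⁴) = 0.010388 rad s⁻¹ → T = 2π/N = 604.85 s ≈ 605 s.

605 s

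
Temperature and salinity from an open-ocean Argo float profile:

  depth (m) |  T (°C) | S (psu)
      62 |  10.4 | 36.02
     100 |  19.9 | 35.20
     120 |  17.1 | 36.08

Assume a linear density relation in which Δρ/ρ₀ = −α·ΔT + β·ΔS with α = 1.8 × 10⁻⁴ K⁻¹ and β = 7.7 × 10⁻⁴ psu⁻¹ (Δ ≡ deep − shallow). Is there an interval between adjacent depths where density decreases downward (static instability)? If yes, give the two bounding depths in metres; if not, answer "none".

Evaluate Δρ/ρ₀ = −αΔT + βΔS across each adjacent pair:
  62–100 m: −αΔT+βΔS = −(1.8 × 10⁻⁴)(+9.5)+(7.7 × 10⁻⁴)(-0.82) = -2.3 × 10⁻³ → UNSTABLE
  100–120 m: −αΔT+βΔS = −(1.8 × 10⁻⁴)(-2.8)+(7.7 × 10⁻⁴)(+0.88) = 1.2 × 10⁻³ → stable
The 62–100 m interval has Δρ < 0: lighter water underlies denser water.

62–100 m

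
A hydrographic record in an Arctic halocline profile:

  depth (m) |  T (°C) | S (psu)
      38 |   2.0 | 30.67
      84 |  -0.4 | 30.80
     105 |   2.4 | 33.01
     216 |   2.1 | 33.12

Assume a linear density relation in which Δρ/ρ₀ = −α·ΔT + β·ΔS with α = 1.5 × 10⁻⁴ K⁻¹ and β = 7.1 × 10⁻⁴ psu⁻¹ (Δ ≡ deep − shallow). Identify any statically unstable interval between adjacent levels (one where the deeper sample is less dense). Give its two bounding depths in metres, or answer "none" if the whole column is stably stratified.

none

Evaluate Δρ/ρ₀ = −αΔT + βΔS across each adjacent pair:
  38–84 m: −αΔT+βΔS = −(1.5 × 10⁻⁴)(-2.4)+(7.1 × 10⁻⁴)(+0.13) = 4.5 × 10⁻⁴ → stable
  84–105 m: −αΔT+βΔS = −(1.5 × 10⁻⁴)(+2.8)+(7.1 × 10⁻⁴)(+2.21) = 1.1 × 10⁻³ → stable
  105–216 m: −αΔT+βΔS = −(1.5 × 10⁻⁴)(-0.3)+(7.1 × 10⁻⁴)(+0.11) = 1.2 × 10⁻⁴ → stable
Every interval has Δρ > 0: the column is stably stratified throughout.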